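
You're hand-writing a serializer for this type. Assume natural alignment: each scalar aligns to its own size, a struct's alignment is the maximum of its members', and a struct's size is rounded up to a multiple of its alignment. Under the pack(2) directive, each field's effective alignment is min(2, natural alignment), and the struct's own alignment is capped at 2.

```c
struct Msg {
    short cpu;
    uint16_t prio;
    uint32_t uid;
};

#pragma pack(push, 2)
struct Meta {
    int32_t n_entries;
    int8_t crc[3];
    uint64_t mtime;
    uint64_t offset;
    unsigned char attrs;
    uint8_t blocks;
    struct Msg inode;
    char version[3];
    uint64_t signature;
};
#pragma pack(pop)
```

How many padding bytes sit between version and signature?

1

Msg: cpu at 0 (size 2, align 2) → ends 2; prio at 2 (size 2, align 2) → ends 4; uid at 4 (size 4, align 4) → ends 8; total 8 bytes, alignment 4
n_entries at 0 (size 4, align 2) → ends 4
crc at 4 (size 3, align 1) → ends 7
pad 1 to align 2 for mtime
mtime at 8 (size 8, align 2) → ends 16
offset at 16 (size 8, align 2) → ends 24
attrs at 24 (size 1, align 1) → ends 25
blocks at 25 (size 1, align 1) → ends 26
inode at 26 (size 8, align 2) → ends 34
version at 34 (size 3, align 1) → ends 37
pad 1 to align 2 for signature
signature at 38 (size 8, align 2) → ends 46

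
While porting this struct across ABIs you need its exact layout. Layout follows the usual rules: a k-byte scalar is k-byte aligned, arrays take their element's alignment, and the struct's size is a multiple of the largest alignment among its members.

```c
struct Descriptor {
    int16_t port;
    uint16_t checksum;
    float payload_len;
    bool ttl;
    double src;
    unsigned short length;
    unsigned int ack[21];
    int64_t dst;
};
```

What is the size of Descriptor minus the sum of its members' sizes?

@0: port [2B, align 2] → 2
@2: checksum [2B, align 2] → 4
@4: payload_len [4B, align 4] → 8
@8: ttl [1B, align 1] → 9
+7 pad (align 8)
@16: src [8B, align 8] → 24
@24: length [2B, align 2] → 26
+2 pad (align 4)
@28: ack [84B, align 4] → 112
@112: dst [8B, align 8] → 120
size 120, align 8
data bytes 111, size 120 → padding 9

9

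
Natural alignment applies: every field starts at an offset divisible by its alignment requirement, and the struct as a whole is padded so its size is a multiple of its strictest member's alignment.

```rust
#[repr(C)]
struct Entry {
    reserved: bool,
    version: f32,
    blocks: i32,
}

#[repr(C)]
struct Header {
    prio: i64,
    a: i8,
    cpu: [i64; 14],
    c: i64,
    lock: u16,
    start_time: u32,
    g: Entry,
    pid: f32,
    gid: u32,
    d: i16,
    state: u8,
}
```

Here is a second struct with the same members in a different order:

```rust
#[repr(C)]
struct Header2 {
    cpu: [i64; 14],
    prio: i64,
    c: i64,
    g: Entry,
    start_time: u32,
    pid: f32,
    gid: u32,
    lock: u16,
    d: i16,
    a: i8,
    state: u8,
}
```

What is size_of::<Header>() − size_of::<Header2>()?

8

Entry: 0..1  reserved  (1B, 1-aligned); 1..4  -- padding (3B); 4..8  version  (4B, 4-aligned); 8..12  blocks  (4B, 4-aligned); sizeof = 12, alignof = 4
0..8  prio  (8B, 8-aligned)
8..9  a  (1B, 1-aligned)
9..16  -- padding (7B)
16..128  cpu  (112B, 8-aligned)
128..136  c  (8B, 8-aligned)
136..138  lock  (2B, 2-aligned)
138..140  -- padding (2B)
140..144  start_time  (4B, 4-aligned)
144..156  g  (12B, 4-aligned)
156..160  pid  (4B, 4-aligned)
160..164  gid  (4B, 4-aligned)
164..166  d  (2B, 2-aligned)
166..167  state  (1B, 1-aligned)
167..168  -- tail padding (1B)
sizeof = 168, alignof = 8
— Header2 —
0..112  cpu  (112B, 8-aligned)
112..120  prio  (8B, 8-aligned)
120..128  c  (8B, 8-aligned)
128..140  g  (12B, 4-aligned)
140..144  start_time  (4B, 4-aligned)
144..148  pid  (4B, 4-aligned)
148..152  gid  (4B, 4-aligned)
152..154  lock  (2B, 2-aligned)
154..156  d  (2B, 2-aligned)
156..157  a  (1B, 1-aligned)
157..158  state  (1B, 1-aligned)
158..160  -- tail padding (2B)
sizeof = 160, alignof = 8
168 − 160 = 8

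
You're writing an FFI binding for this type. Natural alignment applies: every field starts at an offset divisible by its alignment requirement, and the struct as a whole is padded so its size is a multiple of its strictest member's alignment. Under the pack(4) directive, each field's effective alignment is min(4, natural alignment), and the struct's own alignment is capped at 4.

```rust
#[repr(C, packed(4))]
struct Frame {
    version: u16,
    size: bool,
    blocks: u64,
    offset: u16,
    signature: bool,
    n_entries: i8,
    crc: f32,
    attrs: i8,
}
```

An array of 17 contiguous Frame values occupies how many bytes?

408

@0: version [2B, align 2] → 2
@2: size [1B, align 1] → 3
+1 pad (align 4)
@4: blocks [8B, align 4] → 12
@12: offset [2B, align 2] → 14
@14: signature [1B, align 1] → 15
@15: n_entries [1B, align 1] → 16
@16: crc [4B, align 4] → 20
@20: attrs [1B, align 1] → 21
+3 tail pad (align 4)
size 24, align 4
array of 17: 17 × 24 = 408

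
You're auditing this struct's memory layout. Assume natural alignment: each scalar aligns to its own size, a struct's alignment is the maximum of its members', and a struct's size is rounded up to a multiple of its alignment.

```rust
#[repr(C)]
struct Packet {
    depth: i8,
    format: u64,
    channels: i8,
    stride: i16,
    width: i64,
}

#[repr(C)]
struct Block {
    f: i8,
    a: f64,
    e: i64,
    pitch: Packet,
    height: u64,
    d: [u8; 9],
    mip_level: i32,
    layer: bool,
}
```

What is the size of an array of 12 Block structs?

Packet: depth at 0 (size 1, align 1) → ends 1; pad 7 to align 8 for format; format at 8 (size 8, align 8) → ends 16; channels at 16 (size 1, align 1) → ends 17; pad 1 to align 2 for stride; stride at 18 (size 2, align 2) → ends 20; pad 4 to align 8 for width; width at 24 (size 8, align 8) → ends 32; total 32 bytes, alignment 8
f at 0 (size 1, align 1) → ends 1
pad 7 to align 8 for a
a at 8 (size 8, align 8) → ends 16
e at 16 (size 8, align 8) → ends 24
pitch at 24 (size 32, align 8) → ends 56
height at 56 (size 8, align 8) → ends 64
d at 64 (size 9, align 1) → ends 73
pad 3 to align 4 for mip_level
mip_level at 76 (size 4, align 4) → ends 80
layer at 80 (size 1, align 1) → ends 81
tail pad 7 to reach multiple of 8
total 88 bytes, alignment 8
array of 12: 12 × 88 = 1056

1056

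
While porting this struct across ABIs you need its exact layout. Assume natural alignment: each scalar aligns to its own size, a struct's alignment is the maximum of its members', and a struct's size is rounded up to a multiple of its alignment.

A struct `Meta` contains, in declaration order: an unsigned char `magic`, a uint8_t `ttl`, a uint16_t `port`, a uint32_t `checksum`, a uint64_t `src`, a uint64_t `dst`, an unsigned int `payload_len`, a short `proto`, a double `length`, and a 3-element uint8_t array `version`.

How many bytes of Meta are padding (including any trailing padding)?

magic at 0 (size 1, align 1) → ends 1
ttl at 1 (size 1, align 1) → ends 2
port at 2 (size 2, align 2) → ends 4
checksum at 4 (size 4, align 4) → ends 8
src at 8 (size 8, align 8) → ends 16
dst at 16 (size 8, align 8) → ends 24
payload_len at 24 (size 4, align 4) → ends 28
proto at 28 (size 2, align 2) → ends 30
pad 2 to align 8 for length
length at 32 (size 8, align 8) → ends 40
version at 40 (size 3, align 1) → ends 43
tail pad 5 to reach multiple of 8
total 48 bytes, alignment 8
data bytes 41, size 48 → padding 7

7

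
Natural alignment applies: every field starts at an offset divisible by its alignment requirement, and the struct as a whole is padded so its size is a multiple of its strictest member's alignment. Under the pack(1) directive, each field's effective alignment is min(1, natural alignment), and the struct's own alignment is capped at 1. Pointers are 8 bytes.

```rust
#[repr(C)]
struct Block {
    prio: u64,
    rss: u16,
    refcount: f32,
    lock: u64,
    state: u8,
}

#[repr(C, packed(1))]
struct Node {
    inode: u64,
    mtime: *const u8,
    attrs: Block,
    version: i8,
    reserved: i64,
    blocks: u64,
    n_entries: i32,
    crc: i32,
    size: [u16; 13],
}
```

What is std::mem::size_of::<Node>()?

Block: @0: prio [8B, align 8] → 8; @8: rss [2B, align 2] → 10; +2 pad (align 4); @12: refcount [4B, align 4] → 16; @16: lock [8B, align 8] → 24; @24: state [1B, align 1] → 25; +7 tail pad (align 8); size 32, align 8
@0: inode [8B, align 1] → 8
@8: mtime [8B, align 1] → 16
@16: attrs [32B, align 1] → 48
@48: version [1B, align 1] → 49
@49: reserved [8B, align 1] → 57
@57: blocks [8B, align 1] → 65
@65: n_entries [4B, align 1] → 69
@69: crc [4B, align 1] → 73
@73: size [26B, align 1] → 99
size 99, align 1

99 bytes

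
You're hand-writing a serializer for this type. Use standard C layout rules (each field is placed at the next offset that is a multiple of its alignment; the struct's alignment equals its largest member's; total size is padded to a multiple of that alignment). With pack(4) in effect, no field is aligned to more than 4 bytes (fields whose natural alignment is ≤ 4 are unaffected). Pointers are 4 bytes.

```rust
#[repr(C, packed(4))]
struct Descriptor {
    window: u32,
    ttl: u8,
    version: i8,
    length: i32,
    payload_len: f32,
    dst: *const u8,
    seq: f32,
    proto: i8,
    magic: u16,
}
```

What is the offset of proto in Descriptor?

24

0..4  window  (4B, 4-aligned)
4..5  ttl  (1B, 1-aligned)
5..6  version  (1B, 1-aligned)
6..8  -- padding (2B)
8..12  length  (4B, 4-aligned)
12..16  payload_len  (4B, 4-aligned)
16..20  dst  (4B, 4-aligned)
20..24  seq  (4B, 4-aligned)
24..25  proto  (1B, 1-aligned)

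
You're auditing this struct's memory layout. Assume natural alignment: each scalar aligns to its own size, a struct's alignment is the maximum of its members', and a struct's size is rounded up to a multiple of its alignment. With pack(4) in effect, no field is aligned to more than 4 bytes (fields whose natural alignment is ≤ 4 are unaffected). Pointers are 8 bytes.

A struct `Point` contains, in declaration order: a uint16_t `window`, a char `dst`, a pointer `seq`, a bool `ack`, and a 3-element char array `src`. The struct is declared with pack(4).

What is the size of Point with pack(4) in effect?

0..2  window  (2B, 2-aligned)
2..3  dst  (1B, 1-aligned)
3..4  -- padding (1B)
4..12  seq  (8B, 4-aligned)
12..13  ack  (1B, 1-aligned)
13..16  src  (3B, 1-aligned)
sizeof = 16, alignof = 4

16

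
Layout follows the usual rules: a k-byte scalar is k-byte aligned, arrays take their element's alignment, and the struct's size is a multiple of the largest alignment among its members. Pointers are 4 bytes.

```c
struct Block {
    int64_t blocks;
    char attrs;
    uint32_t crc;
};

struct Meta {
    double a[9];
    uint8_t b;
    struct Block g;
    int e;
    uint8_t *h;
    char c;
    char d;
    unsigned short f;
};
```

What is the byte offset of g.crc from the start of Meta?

92

Block: 0..8  blocks  (8B, 8-aligned); 8..9  attrs  (1B, 1-aligned); 9..12  -- padding (3B); 12..16  crc  (4B, 4-aligned); sizeof = 16, alignof = 8
0..72  a  (72B, 8-aligned)
72..73  b  (1B, 1-aligned)
73..80  -- padding (7B)
80..96  g  (16B, 8-aligned)
within Block: crc at 12
80 + 12 = 92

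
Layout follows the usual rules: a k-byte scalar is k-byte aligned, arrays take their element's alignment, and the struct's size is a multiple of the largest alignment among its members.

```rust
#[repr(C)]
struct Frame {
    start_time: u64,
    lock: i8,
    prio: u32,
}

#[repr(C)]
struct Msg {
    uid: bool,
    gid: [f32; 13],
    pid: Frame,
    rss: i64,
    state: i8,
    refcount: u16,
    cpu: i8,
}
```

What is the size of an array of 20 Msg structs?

1760

Frame: @0: start_time [8B, align 8] → 8; @8: lock [1B, align 1] → 9; +3 pad (align 4); @12: prio [4B, align 4] → 16; size 16, align 8
@0: uid [1B, align 1] → 1
+3 pad (align 4)
@4: gid [52B, align 4] → 56
@56: pid [16B, align 8] → 72
@72: rss [8B, align 8] → 80
@80: state [1B, align 1] → 81
+1 pad (align 2)
@82: refcount [2B, align 2] → 84
@84: cpu [1B, align 1] → 85
+3 tail pad (align 8)
size 88, align 8
array of 20: 20 × 88 = 1760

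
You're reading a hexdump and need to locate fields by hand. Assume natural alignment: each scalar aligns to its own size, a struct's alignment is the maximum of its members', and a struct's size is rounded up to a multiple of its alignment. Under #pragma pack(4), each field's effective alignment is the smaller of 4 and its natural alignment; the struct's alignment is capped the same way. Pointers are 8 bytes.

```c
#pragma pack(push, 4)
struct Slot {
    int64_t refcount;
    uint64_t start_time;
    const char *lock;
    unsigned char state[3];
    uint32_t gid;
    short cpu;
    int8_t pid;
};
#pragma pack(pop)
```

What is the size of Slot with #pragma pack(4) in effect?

36

refcount at 0 (size 8, align 4) → ends 8
start_time at 8 (size 8, align 4) → ends 16
lock at 16 (size 8, align 4) → ends 24
state at 24 (size 3, align 1) → ends 27
pad 1 to align 4 for gid
gid at 28 (size 4, align 4) → ends 32
cpu at 32 (size 2, align 2) → ends 34
pid at 34 (size 1, align 1) → ends 35
tail pad 1 to reach multiple of 4
total 36 bytes, alignment 4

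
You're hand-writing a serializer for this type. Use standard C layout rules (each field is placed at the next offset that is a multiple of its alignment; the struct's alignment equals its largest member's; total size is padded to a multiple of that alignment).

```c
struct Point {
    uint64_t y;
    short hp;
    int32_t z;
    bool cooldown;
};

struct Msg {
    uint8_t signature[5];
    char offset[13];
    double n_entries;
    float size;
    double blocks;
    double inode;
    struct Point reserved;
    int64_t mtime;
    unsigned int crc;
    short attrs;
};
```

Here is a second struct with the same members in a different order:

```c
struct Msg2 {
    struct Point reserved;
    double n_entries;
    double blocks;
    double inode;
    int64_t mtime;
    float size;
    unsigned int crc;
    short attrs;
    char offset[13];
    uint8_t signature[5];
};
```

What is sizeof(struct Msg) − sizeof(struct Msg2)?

8

Point: 0..8  y  (8B, 8-aligned); 8..10  hp  (2B, 2-aligned); 10..12  -- padding (2B); 12..16  z  (4B, 4-aligned); 16..17  cooldown  (1B, 1-aligned); 17..24  -- tail padding (7B); sizeof = 24, alignof = 8
0..5  signature  (5B, 1-aligned)
5..18  offset  (13B, 1-aligned)
18..24  -- padding (6B)
24..32  n_entries  (8B, 8-aligned)
32..36  size  (4B, 4-aligned)
36..40  -- padding (4B)
40..48  blocks  (8B, 8-aligned)
48..56  inode  (8B, 8-aligned)
56..80  reserved  (24B, 8-aligned)
80..88  mtime  (8B, 8-aligned)
88..92  crc  (4B, 4-aligned)
92..94  attrs  (2B, 2-aligned)
94..96  -- tail padding (2B)
sizeof = 96, alignof = 8
— Msg2 —
0..24  reserved  (24B, 8-aligned)
24..32  n_entries  (8B, 8-aligned)
32..40  blocks  (8B, 8-aligned)
40..48  inode  (8B, 8-aligned)
48..56  mtime  (8B, 8-aligned)
56..60  size  (4B, 4-aligned)
60..64  crc  (4B, 4-aligned)
64..66  attrs  (2B, 2-aligned)
66..79  offset  (13B, 1-aligned)
79..84  signature  (5B, 1-aligned)
84..88  -- tail padding (4B)
sizeof = 88, alignof = 8
96 − 88 = 8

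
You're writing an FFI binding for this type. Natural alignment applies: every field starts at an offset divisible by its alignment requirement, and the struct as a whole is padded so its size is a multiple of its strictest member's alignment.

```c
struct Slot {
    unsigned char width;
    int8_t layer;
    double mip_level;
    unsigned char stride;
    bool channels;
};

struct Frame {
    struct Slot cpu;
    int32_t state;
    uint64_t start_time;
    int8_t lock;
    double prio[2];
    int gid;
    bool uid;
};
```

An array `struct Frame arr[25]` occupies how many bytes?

Slot: @0: width [1B, align 1] → 1; @1: layer [1B, align 1] → 2; +6 pad (align 8); @8: mip_level [8B, align 8] → 16; @16: stride [1B, align 1] → 17; @17: channels [1B, align 1] → 18; +6 tail pad (align 8); size 24, align 8
@0: cpu [24B, align 8] → 24
@24: state [4B, align 4] → 28
+4 pad (align 8)
@32: start_time [8B, align 8] → 40
@40: lock [1B, align 1] → 41
+7 pad (align 8)
@48: prio [16B, align 8] → 64
@64: gid [4B, align 4] → 68
@68: uid [1B, align 1] → 69
+3 tail pad (align 8)
size 72, align 8
array of 25: 25 × 72 = 1800

1800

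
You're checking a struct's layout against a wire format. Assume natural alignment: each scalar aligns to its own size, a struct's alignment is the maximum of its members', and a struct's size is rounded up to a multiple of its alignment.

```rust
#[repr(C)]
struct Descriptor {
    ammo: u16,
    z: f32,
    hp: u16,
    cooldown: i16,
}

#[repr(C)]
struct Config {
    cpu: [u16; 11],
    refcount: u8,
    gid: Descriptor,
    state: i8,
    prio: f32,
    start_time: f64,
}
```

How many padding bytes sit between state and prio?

Descriptor: 0..2  ammo  (2B, 2-aligned); 2..4  -- padding (2B); 4..8  z  (4B, 4-aligned); 8..10  hp  (2B, 2-aligned); 10..12  cooldown  (2B, 2-aligned); sizeof = 12, alignof = 4
0..22  cpu  (22B, 2-aligned)
22..23  refcount  (1B, 1-aligned)
23..24  -- padding (1B)
24..36  gid  (12B, 4-aligned)
36..37  state  (1B, 1-aligned)
37..40  -- padding (3B)
40..44  prio  (4B, 4-aligned)

3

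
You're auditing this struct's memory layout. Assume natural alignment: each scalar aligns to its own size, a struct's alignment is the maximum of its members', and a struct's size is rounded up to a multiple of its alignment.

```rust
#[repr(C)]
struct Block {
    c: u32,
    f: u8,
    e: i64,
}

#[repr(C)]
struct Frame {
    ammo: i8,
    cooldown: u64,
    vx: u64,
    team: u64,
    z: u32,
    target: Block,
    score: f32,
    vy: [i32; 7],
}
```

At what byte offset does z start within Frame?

32

Block: @0: c [4B, align 4] → 4; @4: f [1B, align 1] → 5; +3 pad (align 8); @8: e [8B, align 8] → 16; size 16, align 8
@0: ammo [1B, align 1] → 1
+7 pad (align 8)
@8: cooldown [8B, align 8] → 16
@16: vx [8B, align 8] → 24
@24: team [8B, align 8] → 32
@32: z [4B, align 4] → 36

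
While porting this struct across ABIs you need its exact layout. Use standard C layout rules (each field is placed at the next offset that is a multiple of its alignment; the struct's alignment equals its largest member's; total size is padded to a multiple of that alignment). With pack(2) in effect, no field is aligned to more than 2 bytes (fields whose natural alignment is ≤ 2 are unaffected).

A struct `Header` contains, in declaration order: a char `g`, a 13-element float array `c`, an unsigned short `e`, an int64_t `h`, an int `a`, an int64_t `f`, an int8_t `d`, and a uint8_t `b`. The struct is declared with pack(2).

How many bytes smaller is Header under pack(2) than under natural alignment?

natural layout:
  g at 0 (size 1, align 1) → ends 1
  pad 3 to align 4 for c
  c at 4 (size 52, align 4) → ends 56
  e at 56 (size 2, align 2) → ends 58
  pad 6 to align 8 for h
  h at 64 (size 8, align 8) → ends 72
  a at 72 (size 4, align 4) → ends 76
  pad 4 to align 8 for f
  f at 80 (size 8, align 8) → ends 88
  d at 88 (size 1, align 1) → ends 89
  b at 89 (size 1, align 1) → ends 90
  tail pad 6 to reach multiple of 8
  total 96 bytes, alignment 8
packed(2) layout:
  g at 0 (size 1, align 1) → ends 1
  pad 1 to align 2 for c
  c at 2 (size 52, align 2) → ends 54
  e at 54 (size 2, align 2) → ends 56
  h at 56 (size 8, align 2) → ends 64
  a at 64 (size 4, align 2) → ends 68
  f at 68 (size 8, align 2) → ends 76
  d at 76 (size 1, align 1) → ends 77
  b at 77 (size 1, align 1) → ends 78
  total 78 bytes, alignment 2
96 − 78 = 18

18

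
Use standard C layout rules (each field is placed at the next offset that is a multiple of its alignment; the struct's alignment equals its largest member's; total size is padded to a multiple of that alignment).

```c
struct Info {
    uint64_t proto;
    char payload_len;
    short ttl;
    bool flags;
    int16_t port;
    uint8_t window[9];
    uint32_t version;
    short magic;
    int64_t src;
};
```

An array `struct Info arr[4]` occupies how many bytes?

192

0..8  proto  (8B, 8-aligned)
8..9  payload_len  (1B, 1-aligned)
9..10  -- padding (1B)
10..12  ttl  (2B, 2-aligned)
12..13  flags  (1B, 1-aligned)
13..14  -- padding (1B)
14..16  port  (2B, 2-aligned)
16..25  window  (9B, 1-aligned)
25..28  -- padding (3B)
28..32  version  (4B, 4-aligned)
32..34  magic  (2B, 2-aligned)
34..40  -- padding (6B)
40..48  src  (8B, 8-aligned)
sizeof = 48, alignof = 8
array of 4: 4 × 48 = 192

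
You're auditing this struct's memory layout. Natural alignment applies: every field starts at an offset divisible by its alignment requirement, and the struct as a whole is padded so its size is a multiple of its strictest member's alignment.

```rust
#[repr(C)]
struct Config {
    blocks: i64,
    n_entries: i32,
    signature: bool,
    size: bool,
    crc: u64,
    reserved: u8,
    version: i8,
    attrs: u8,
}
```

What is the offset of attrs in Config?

26

blocks at 0 (size 8, align 8) → ends 8
n_entries at 8 (size 4, align 4) → ends 12
signature at 12 (size 1, align 1) → ends 13
size at 13 (size 1, align 1) → ends 14
pad 2 to align 8 for crc
crc at 16 (size 8, align 8) → ends 24
reserved at 24 (size 1, align 1) → ends 25
version at 25 (size 1, align 1) → ends 26
attrs at 26 (size 1, align 1) → ends 27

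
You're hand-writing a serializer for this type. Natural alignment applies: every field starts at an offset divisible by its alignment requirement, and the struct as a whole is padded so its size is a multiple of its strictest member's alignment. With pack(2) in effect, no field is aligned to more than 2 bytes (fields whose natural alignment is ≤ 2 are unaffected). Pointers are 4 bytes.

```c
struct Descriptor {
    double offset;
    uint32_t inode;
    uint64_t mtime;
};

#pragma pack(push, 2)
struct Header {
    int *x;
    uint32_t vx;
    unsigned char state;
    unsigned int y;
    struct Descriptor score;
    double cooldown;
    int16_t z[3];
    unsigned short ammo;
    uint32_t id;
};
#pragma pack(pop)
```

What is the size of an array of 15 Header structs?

870

Descriptor: offset at 0 (size 8, align 8) → ends 8; inode at 8 (size 4, align 4) → ends 12; pad 4 to align 8 for mtime; mtime at 16 (size 8, align 8) → ends 24; total 24 bytes, alignment 8
x at 0 (size 4, align 2) → ends 4
vx at 4 (size 4, align 2) → ends 8
state at 8 (size 1, align 1) → ends 9
pad 1 to align 2 for y
y at 10 (size 4, align 2) → ends 14
score at 14 (size 24, align 2) → ends 38
cooldown at 38 (size 8, align 2) → ends 46
z at 46 (size 6, align 2) → ends 52
ammo at 52 (size 2, align 2) → ends 54
id at 54 (size 4, align 2) → ends 58
total 58 bytes, alignment 2
array of 15: 15 × 58 = 870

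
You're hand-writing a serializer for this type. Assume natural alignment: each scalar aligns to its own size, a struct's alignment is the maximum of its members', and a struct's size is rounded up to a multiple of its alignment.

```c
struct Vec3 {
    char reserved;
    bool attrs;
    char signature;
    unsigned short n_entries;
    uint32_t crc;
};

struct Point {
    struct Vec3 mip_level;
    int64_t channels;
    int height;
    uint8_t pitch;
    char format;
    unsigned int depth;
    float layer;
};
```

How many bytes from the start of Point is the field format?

Vec3: 0..1  reserved  (1B, 1-aligned); 1..2  attrs  (1B, 1-aligned); 2..3  signature  (1B, 1-aligned); 3..4  -- padding (1B); 4..6  n_entries  (2B, 2-aligned); 6..8  -- padding (2B); 8..12  crc  (4B, 4-aligned); sizeof = 12, alignof = 4
0..12  mip_level  (12B, 4-aligned)
12..16  -- padding (4B)
16..24  channels  (8B, 8-aligned)
24..28  height  (4B, 4-aligned)
28..29  pitch  (1B, 1-aligned)
29..30  format  (1B, 1-aligned)

29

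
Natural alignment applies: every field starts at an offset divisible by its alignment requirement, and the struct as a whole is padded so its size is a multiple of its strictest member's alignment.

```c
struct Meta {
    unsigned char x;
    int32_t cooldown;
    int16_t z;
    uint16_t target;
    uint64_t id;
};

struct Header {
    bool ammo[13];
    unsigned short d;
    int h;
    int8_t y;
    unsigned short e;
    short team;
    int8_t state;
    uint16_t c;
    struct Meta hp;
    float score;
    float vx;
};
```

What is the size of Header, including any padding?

Meta: 0..1  x  (1B, 1-aligned); 1..4  -- padding (3B); 4..8  cooldown  (4B, 4-aligned); 8..10  z  (2B, 2-aligned); 10..12  target  (2B, 2-aligned); 12..16  -- padding (4B); 16..24  id  (8B, 8-aligned); sizeof = 24, alignof = 8
0..13  ammo  (13B, 1-aligned)
13..14  -- padding (1B)
14..16  d  (2B, 2-aligned)
16..20  h  (4B, 4-aligned)
20..21  y  (1B, 1-aligned)
21..22  -- padding (1B)
22..24  e  (2B, 2-aligned)
24..26  team  (2B, 2-aligned)
26..27  state  (1B, 1-aligned)
27..28  -- padding (1B)
28..30  c  (2B, 2-aligned)
30..32  -- padding (2B)
32..56  hp  (24B, 8-aligned)
56..60  score  (4B, 4-aligned)
60..64  vx  (4B, 4-aligned)
sizeof = 64, alignof = 8

64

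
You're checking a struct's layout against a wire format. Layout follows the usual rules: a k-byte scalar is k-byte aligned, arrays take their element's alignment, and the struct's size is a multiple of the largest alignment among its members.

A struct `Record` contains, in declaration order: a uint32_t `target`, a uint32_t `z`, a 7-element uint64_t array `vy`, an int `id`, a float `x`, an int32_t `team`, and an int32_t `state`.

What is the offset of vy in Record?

8

target at 0 (size 4, align 4) → ends 4
z at 4 (size 4, align 4) → ends 8
vy at 8 (size 56, align 8) → ends 64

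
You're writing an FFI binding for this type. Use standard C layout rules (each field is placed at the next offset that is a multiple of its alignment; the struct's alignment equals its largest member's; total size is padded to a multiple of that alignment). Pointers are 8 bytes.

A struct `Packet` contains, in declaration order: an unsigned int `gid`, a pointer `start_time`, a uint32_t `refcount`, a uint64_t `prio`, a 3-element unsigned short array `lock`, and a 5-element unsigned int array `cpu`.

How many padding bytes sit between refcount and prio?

@0: gid [4B, align 4] → 4
+4 pad (align 8)
@8: start_time [8B, align 8] → 16
@16: refcount [4B, align 4] → 20
+4 pad (align 8)
@24: prio [8B, align 8] → 32

4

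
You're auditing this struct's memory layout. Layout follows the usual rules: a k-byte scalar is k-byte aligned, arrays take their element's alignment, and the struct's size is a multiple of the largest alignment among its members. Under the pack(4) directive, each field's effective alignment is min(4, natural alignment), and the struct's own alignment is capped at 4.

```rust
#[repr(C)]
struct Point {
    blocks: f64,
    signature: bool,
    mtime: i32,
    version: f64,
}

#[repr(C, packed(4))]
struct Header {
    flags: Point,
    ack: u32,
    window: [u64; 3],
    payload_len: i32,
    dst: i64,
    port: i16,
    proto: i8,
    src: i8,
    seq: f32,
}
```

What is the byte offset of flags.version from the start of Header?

16

Point: blocks at 0 (size 8, align 8) → ends 8; signature at 8 (size 1, align 1) → ends 9; pad 3 to align 4 for mtime; mtime at 12 (size 4, align 4) → ends 16; version at 16 (size 8, align 8) → ends 24; total 24 bytes, alignment 8
flags at 0 (size 24, align 4) → ends 24
within Point: version at 16
0 + 16 = 16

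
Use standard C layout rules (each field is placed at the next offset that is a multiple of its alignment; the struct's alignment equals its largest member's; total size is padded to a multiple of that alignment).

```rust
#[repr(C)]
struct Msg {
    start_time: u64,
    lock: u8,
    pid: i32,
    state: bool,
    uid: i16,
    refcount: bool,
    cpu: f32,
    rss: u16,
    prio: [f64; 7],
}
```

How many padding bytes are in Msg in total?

@0: start_time [8B, align 8] → 8
@8: lock [1B, align 1] → 9
+3 pad (align 4)
@12: pid [4B, align 4] → 16
@16: state [1B, align 1] → 17
+1 pad (align 2)
@18: uid [2B, align 2] → 20
@20: refcount [1B, align 1] → 21
+3 pad (align 4)
@24: cpu [4B, align 4] → 28
@28: rss [2B, align 2] → 30
+2 pad (align 8)
@32: prio [56B, align 8] → 88
size 88, align 8
data bytes 79, size 88 → padding 9

9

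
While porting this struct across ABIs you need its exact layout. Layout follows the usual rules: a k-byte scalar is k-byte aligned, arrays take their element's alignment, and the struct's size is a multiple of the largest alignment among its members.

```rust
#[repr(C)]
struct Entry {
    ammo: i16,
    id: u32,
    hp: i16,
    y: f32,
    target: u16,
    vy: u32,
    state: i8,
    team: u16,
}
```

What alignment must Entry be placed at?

4

member alignments: ammo=2, id=4, hp=2, y=4, target=2, vy=4, state=1, team=2
max = 4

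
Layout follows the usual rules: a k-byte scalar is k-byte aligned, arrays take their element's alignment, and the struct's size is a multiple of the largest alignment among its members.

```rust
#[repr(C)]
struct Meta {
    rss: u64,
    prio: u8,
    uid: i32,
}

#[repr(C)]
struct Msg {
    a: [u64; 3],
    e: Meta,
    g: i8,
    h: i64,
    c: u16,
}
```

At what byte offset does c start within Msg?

Meta: rss at 0 (size 8, align 8) → ends 8; prio at 8 (size 1, align 1) → ends 9; pad 3 to align 4 for uid; uid at 12 (size 4, align 4) → ends 16; total 16 bytes, alignment 8
a at 0 (size 24, align 8) → ends 24
e at 24 (size 16, align 8) → ends 40
g at 40 (size 1, align 1) → ends 41
pad 7 to align 8 for h
h at 48 (size 8, align 8) → ends 56
c at 56 (size 2, align 2) → ends 58

56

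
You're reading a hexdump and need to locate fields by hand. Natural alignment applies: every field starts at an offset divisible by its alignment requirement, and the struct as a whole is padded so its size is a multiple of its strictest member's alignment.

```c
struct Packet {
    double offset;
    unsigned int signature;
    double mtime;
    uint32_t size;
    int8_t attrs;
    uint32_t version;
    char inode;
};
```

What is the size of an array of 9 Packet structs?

360

0..8  offset  (8B, 8-aligned)
8..12  signature  (4B, 4-aligned)
12..16  -- padding (4B)
16..24  mtime  (8B, 8-aligned)
24..28  size  (4B, 4-aligned)
28..29  attrs  (1B, 1-aligned)
29..32  -- padding (3B)
32..36  version  (4B, 4-aligned)
36..37  inode  (1B, 1-aligned)
37..40  -- tail padding (3B)
sizeof = 40, alignof = 8
array of 9: 9 × 40 = 360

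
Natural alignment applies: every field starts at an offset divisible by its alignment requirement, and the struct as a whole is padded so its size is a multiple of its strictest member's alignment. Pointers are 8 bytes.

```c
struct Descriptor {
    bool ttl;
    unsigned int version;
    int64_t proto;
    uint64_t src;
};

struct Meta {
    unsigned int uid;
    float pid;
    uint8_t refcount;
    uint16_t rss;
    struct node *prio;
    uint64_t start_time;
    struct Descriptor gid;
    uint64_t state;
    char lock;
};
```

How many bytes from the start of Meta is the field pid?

Descriptor: @0: ttl [1B, align 1] → 1; +3 pad (align 4); @4: version [4B, align 4] → 8; @8: proto [8B, align 8] → 16; @16: src [8B, align 8] → 24; size 24, align 8
@0: uid [4B, align 4] → 4
@4: pid [4B, align 4] → 8

4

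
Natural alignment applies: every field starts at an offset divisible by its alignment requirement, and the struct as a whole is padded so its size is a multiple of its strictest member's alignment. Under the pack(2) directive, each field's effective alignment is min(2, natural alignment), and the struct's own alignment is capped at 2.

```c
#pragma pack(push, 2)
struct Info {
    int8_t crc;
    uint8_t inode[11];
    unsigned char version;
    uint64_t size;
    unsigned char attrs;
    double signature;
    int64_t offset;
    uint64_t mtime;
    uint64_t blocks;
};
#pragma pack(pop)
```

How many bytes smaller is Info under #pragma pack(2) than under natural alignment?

natural layout:
  @0: crc [1B, align 1] → 1
  @1: inode [11B, align 1] → 12
  @12: version [1B, align 1] → 13
  +3 pad (align 8)
  @16: size [8B, align 8] → 24
  @24: attrs [1B, align 1] → 25
  +7 pad (align 8)
  @32: signature [8B, align 8] → 40
  @40: offset [8B, align 8] → 48
  @48: mtime [8B, align 8] → 56
  @56: blocks [8B, align 8] → 64
  size 64, align 8
packed(2) layout:
  @0: crc [1B, align 1] → 1
  @1: inode [11B, align 1] → 12
  @12: version [1B, align 1] → 13
  +1 pad (align 2)
  @14: size [8B, align 2] → 22
  @22: attrs [1B, align 1] → 23
  +1 pad (align 2)
  @24: signature [8B, align 2] → 32
  @32: offset [8B, align 2] → 40
  @40: mtime [8B, align 2] → 48
  @48: blocks [8B, align 2] → 56
  size 56, align 2
64 − 56 = 8

8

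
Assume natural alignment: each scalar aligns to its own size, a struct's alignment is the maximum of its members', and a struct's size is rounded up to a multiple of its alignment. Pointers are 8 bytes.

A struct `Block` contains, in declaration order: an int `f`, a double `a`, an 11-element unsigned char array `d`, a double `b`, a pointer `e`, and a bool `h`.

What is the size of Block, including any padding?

@0: f [4B, align 4] → 4
+4 pad (align 8)
@8: a [8B, align 8] → 16
@16: d [11B, align 1] → 27
+5 pad (align 8)
@32: b [8B, align 8] → 40
@40: e [8B, align 8] → 48
@48: h [1B, align 1] → 49
+7 tail pad (align 8)
size 56, align 8

56 bytes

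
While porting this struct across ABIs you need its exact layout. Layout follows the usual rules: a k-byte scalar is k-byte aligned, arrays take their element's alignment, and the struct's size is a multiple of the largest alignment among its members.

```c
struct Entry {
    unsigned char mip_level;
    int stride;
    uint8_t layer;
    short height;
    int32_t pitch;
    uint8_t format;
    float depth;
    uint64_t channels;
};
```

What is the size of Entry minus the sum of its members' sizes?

7

mip_level at 0 (size 1, align 1) → ends 1
pad 3 to align 4 for stride
stride at 4 (size 4, align 4) → ends 8
layer at 8 (size 1, align 1) → ends 9
pad 1 to align 2 for height
height at 10 (size 2, align 2) → ends 12
pitch at 12 (size 4, align 4) → ends 16
format at 16 (size 1, align 1) → ends 17
pad 3 to align 4 for depth
depth at 20 (size 4, align 4) → ends 24
channels at 24 (size 8, align 8) → ends 32
total 32 bytes, alignment 8
data bytes 25, size 32 → padding 7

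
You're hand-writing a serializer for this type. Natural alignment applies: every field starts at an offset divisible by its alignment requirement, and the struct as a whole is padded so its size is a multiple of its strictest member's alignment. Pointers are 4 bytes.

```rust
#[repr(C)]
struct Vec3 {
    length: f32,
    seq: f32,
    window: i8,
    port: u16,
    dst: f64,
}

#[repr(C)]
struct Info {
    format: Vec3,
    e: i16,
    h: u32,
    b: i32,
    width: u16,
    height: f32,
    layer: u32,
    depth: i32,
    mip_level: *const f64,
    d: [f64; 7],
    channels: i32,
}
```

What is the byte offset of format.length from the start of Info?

Vec3: 0..4  length  (4B, 4-aligned); 4..8  seq  (4B, 4-aligned); 8..9  window  (1B, 1-aligned); 9..10  -- padding (1B); 10..12  port  (2B, 2-aligned); 12..16  -- padding (4B); 16..24  dst  (8B, 8-aligned); sizeof = 24, alignof = 8
0..24  format  (24B, 8-aligned)
within Vec3: length at 0
0 + 0 = 0

0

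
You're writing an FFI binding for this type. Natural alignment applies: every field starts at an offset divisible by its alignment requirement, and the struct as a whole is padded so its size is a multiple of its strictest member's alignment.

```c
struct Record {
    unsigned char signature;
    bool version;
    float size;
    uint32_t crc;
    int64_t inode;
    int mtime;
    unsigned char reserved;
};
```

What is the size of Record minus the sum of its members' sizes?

signature at 0 (size 1, align 1) → ends 1
version at 1 (size 1, align 1) → ends 2
pad 2 to align 4 for size
size at 4 (size 4, align 4) → ends 8
crc at 8 (size 4, align 4) → ends 12
pad 4 to align 8 for inode
inode at 16 (size 8, align 8) → ends 24
mtime at 24 (size 4, align 4) → ends 28
reserved at 28 (size 1, align 1) → ends 29
tail pad 3 to reach multiple of 8
total 32 bytes, alignment 8
data bytes 23, size 32 → padding 9

9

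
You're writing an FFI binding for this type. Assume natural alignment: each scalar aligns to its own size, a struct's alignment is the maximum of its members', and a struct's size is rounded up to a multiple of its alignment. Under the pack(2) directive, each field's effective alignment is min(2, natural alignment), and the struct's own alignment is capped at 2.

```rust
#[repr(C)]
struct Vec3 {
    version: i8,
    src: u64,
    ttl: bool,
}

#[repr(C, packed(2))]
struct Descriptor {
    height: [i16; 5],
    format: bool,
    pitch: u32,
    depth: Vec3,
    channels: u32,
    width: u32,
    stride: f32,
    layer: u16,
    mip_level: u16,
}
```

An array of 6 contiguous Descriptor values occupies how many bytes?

Vec3: 0..1  version  (1B, 1-aligned); 1..8  -- padding (7B); 8..16  src  (8B, 8-aligned); 16..17  ttl  (1B, 1-aligned); 17..24  -- tail padding (7B); sizeof = 24, alignof = 8
0..10  height  (10B, 2-aligned)
10..11  format  (1B, 1-aligned)
11..12  -- padding (1B)
12..16  pitch  (4B, 2-aligned)
16..40  depth  (24B, 2-aligned)
40..44  channels  (4B, 2-aligned)
44..48  width  (4B, 2-aligned)
48..52  stride  (4B, 2-aligned)
52..54  layer  (2B, 2-aligned)
54..56  mip_level  (2B, 2-aligned)
sizeof = 56, alignof = 2
array of 6: 6 × 56 = 336

336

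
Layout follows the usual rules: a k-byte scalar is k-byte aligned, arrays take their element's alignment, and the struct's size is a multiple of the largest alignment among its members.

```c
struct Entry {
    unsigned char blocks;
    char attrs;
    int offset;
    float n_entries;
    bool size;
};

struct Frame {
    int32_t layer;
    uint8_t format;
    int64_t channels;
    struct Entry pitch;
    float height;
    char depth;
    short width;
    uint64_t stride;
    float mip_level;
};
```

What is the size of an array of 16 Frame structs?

896

Entry: blocks at 0 (size 1, align 1) → ends 1; attrs at 1 (size 1, align 1) → ends 2; pad 2 to align 4 for offset; offset at 4 (size 4, align 4) → ends 8; n_entries at 8 (size 4, align 4) → ends 12; size at 12 (size 1, align 1) → ends 13; tail pad 3 to reach multiple of 4; total 16 bytes, alignment 4
layer at 0 (size 4, align 4) → ends 4
format at 4 (size 1, align 1) → ends 5
pad 3 to align 8 for channels
channels at 8 (size 8, align 8) → ends 16
pitch at 16 (size 16, align 4) → ends 32
height at 32 (size 4, align 4) → ends 36
depth at 36 (size 1, align 1) → ends 37
pad 1 to align 2 for width
width at 38 (size 2, align 2) → ends 40
stride at 40 (size 8, align 8) → ends 48
mip_level at 48 (size 4, align 4) → ends 52
tail pad 4 to reach multiple of 8
total 56 bytes, alignment 8
array of 16: 16 × 56 = 896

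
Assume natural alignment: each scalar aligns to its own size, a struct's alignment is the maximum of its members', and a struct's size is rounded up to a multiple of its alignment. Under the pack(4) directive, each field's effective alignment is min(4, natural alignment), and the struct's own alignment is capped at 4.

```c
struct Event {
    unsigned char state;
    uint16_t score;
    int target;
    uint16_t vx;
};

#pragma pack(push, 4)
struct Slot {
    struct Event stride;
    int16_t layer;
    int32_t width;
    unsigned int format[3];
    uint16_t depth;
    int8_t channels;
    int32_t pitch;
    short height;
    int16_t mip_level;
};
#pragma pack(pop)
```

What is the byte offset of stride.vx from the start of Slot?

Event: state at 0 (size 1, align 1) → ends 1; pad 1 to align 2 for score; score at 2 (size 2, align 2) → ends 4; target at 4 (size 4, align 4) → ends 8; vx at 8 (size 2, align 2) → ends 10; tail pad 2 to reach multiple of 4; total 12 bytes, alignment 4
stride at 0 (size 12, align 4) → ends 12
within Event: vx at 8
0 + 8 = 8

8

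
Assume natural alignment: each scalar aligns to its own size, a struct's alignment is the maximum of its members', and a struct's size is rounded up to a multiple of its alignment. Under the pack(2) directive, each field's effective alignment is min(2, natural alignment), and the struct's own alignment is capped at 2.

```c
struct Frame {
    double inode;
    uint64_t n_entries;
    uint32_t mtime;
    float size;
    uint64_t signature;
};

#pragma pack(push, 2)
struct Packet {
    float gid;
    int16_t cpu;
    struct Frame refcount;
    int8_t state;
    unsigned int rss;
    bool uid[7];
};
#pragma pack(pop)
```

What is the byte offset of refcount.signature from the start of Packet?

30

Frame: inode at 0 (size 8, align 8) → ends 8; n_entries at 8 (size 8, align 8) → ends 16; mtime at 16 (size 4, align 4) → ends 20; size at 20 (size 4, align 4) → ends 24; signature at 24 (size 8, align 8) → ends 32; total 32 bytes, alignment 8
gid at 0 (size 4, align 2) → ends 4
cpu at 4 (size 2, align 2) → ends 6
refcount at 6 (size 32, align 2) → ends 38
within Frame: signature at 24
6 + 24 = 30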